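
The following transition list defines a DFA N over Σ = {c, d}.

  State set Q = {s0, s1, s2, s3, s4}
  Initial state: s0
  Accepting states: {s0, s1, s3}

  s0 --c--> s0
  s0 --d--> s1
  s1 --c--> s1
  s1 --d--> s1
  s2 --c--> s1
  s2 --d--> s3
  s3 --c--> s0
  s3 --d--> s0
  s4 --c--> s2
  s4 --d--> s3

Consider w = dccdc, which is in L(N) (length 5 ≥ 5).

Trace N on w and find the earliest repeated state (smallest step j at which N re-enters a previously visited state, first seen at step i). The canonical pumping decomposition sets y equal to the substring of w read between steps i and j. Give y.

State sequence: s0 -d-> s1 -c-> s1 -c-> s1 -d-> s1 -c-> s1
First repeat at step 2: s1 was already visited.

So i = 1, j = 2, giving x = w[0:1] = d, y = w[1:2] = c, z = w[2:5] = cdc.
Check: |xy| = 2 ≤ 5 and |y| = 1 ≥ 1. Reading y takes N from s1 back to s1, so every xyⁱz is accepted.

c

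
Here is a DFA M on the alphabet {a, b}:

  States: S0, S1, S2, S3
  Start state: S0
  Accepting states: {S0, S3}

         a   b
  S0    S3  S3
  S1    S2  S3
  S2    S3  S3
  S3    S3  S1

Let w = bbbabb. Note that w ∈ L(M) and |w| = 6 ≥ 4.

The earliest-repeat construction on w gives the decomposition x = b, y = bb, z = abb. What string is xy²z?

bbbbbabb

xy^2z = b·bb·bb·abb = bbbbbabb.
Reading y = bb takes M from S3 back to S3, so after x·y·y the machine is still in S3, and z then leads to the accepting state S3. Hence bbbbbabb ∈ L(M).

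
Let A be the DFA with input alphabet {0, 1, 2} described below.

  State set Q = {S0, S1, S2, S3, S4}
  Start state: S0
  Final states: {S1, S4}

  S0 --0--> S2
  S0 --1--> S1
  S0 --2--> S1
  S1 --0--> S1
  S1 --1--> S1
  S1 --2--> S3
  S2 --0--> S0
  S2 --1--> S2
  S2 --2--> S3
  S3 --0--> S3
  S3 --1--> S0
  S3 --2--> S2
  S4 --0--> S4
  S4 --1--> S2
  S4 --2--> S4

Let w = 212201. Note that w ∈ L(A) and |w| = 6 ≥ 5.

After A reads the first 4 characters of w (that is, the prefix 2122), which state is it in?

S2

Run of A on the first 4 characters of w = 2 1 2 2:
  step 0: S0  (start)
  step 1: S1  (read 2: S0→S1)
  step 2: S1  (read 1: S1→S1)
  step 3: S3  (read 2: S1→S3)
  step 4: S2  (read 2: S3→S2)

After reading 4 characters, A is in state S2.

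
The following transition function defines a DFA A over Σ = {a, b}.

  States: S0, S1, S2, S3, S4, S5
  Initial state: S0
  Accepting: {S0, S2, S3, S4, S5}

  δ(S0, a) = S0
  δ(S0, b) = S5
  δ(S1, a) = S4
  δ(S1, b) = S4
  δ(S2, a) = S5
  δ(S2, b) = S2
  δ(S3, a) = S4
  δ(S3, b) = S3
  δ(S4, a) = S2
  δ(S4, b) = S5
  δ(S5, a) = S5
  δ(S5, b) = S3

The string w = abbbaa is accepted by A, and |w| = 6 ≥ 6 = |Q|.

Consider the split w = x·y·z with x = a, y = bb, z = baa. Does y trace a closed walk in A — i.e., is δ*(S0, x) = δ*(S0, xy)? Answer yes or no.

no

State sequence: S0 -a-> S0 -b-> S5 -b-> S3

After x (step 1): S0. After xy (step 3): S3.
They differ (S0 ≠ S3), so y is not a cycle from the state after x; this split is not the one the pumping-lemma construction produces, and pumping y need not keep the string in L(A).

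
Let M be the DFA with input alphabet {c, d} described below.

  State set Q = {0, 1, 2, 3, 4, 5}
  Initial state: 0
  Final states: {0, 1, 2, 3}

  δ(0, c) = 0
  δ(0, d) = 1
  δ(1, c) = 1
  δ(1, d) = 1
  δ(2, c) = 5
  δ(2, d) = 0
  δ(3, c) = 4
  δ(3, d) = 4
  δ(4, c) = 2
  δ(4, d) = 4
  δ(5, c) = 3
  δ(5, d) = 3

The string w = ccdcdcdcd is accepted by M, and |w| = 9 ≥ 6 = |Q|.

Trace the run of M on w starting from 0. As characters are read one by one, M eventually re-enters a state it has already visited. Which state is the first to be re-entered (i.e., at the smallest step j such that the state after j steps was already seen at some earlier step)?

Run of M on w = c c d c d c d c d:
  step 0: 0  (start)
  step 1: 0  (read c: 0→0)   ← first repeat (0 seen earlier)
  step 2: 0  (read c: 0→0)
  step 3: 1  (read d: 0→1)
  step 4: 1  (read c: 1→1)
  step 5: 1  (read d: 1→1)
  step 6: 1  (read c: 1→1)
  step 7: 1  (read d: 1→1)
  step 8: 1  (read c: 1→1)
  step 9: 1  (read d: 1→1)

The earliest repeat is at step j = 1: M is in 0, which it already visited at step i = 0.
With |Q| = 6, pigeonhole forces a state repeat no later than step 6; the substring read between the first and second visits to that state can be pumped.

0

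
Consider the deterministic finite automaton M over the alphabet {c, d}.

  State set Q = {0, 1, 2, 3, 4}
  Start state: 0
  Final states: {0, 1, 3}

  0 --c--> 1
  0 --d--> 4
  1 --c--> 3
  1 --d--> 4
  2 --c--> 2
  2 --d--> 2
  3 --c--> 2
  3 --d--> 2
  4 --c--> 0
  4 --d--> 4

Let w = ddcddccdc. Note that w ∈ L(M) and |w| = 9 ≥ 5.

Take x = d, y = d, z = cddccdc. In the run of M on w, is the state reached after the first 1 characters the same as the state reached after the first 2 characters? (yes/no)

yes

State sequence: 0 -d-> 4 -d-> 4

After x (step 1): 4. After xy (step 2): 4.
They match, so y = d drives M around a cycle from 4 back to itself; pumping y any number of times keeps M in 4 before reading z, and xyⁱz ∈ L(M) for every i ≥ 0.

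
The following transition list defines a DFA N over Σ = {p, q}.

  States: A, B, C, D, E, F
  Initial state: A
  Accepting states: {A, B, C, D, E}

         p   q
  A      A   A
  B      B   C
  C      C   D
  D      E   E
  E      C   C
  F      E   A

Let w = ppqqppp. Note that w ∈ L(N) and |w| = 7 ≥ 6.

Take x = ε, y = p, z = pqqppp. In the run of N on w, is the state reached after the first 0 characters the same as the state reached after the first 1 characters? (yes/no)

State sequence: A -p-> A

After x (step 0): A. After xy (step 1): A.
They match, so y = p drives N around a cycle from A back to itself; pumping y any number of times keeps N in A before reading z, and xyⁱz ∈ L(N) for every i ≥ 0.

yes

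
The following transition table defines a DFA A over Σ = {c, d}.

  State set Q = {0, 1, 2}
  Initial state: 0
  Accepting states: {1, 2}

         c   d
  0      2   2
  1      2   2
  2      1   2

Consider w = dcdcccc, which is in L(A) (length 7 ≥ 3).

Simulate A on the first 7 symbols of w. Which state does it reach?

State sequence: 0 -d-> 2 -c-> 1 -d-> 2 -c-> 1 -c-> 2 -c-> 1 -c-> 2

After reading 7 characters, A is in state 2.

2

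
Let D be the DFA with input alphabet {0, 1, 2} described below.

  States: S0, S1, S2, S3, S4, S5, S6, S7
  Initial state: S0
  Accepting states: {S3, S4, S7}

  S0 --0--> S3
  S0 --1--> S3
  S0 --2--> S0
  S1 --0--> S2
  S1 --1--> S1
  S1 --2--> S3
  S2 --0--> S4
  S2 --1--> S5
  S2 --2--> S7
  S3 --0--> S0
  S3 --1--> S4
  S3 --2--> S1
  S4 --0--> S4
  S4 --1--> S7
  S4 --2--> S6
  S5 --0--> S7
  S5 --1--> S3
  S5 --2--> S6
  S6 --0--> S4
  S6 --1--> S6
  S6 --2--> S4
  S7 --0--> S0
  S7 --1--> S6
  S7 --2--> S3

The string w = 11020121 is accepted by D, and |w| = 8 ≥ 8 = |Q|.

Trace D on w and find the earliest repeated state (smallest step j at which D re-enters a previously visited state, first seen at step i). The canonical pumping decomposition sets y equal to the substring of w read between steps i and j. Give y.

0

State sequence: S0 -1-> S3 -1-> S4 -0-> S4 -2-> S6 -0-> S4 -1-> S7 -2-> S3 -1-> S4
First repeat at step 3: S4 was already visited.

So i = 2, j = 3, giving x = w[0:2] = 11, y = w[2:3] = 0, z = w[3:8] = 20121.
Check: |xy| = 3 ≤ 8 and |y| = 1 ≥ 1. Reading y takes D from S4 back to S4, so every xyⁱz is accepted.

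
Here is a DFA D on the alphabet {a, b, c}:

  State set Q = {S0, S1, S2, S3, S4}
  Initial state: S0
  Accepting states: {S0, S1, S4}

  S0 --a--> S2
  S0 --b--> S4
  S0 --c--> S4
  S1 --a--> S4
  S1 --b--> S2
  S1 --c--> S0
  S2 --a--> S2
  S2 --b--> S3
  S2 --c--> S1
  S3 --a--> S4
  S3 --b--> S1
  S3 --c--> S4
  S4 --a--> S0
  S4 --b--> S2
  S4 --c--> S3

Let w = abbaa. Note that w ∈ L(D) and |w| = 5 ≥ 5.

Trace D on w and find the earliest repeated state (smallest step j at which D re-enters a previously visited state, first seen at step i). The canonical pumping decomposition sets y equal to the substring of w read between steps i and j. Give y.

Run of D on w = a b b a a:
  step 0: S0  (start)
  step 1: S2  (read a: S0→S2)
  step 2: S3  (read b: S2→S3)
  step 3: S1  (read b: S3→S1)
  step 4: S4  (read a: S1→S4)
  step 5: S0  (read a: S4→S0)   ← first repeat (S0 seen earlier)

So i = 0, j = 5, giving x = w[0:0] = ε, y = w[0:5] = abbaa, z = w[5:5] = ε.
Check: |xy| = 5 ≤ 5 and |y| = 5 ≥ 1. Reading y takes D from S0 back to S0, so every xyⁱz is accepted.
With |Q| = 5, pigeonhole forces a state repeat no later than step 5; the substring read between the first and second visits to that state can be pumped.

abbaa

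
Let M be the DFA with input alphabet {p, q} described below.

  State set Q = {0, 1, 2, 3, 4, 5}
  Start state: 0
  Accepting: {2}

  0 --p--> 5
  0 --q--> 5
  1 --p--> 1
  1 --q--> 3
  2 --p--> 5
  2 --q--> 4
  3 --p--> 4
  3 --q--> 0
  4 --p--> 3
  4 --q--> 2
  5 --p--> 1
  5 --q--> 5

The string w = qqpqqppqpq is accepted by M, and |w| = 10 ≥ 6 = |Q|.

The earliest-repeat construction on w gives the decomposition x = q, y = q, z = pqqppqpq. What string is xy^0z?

qpqqppqpq

xy⁰z = xz = q·pqqppqpq = qpqqppqpq.
Reading y = q takes M from 5 back to 5, so after x the machine is still in 5, and z then leads to the accepting state 2. Hence qpqqppqpq ∈ L(M).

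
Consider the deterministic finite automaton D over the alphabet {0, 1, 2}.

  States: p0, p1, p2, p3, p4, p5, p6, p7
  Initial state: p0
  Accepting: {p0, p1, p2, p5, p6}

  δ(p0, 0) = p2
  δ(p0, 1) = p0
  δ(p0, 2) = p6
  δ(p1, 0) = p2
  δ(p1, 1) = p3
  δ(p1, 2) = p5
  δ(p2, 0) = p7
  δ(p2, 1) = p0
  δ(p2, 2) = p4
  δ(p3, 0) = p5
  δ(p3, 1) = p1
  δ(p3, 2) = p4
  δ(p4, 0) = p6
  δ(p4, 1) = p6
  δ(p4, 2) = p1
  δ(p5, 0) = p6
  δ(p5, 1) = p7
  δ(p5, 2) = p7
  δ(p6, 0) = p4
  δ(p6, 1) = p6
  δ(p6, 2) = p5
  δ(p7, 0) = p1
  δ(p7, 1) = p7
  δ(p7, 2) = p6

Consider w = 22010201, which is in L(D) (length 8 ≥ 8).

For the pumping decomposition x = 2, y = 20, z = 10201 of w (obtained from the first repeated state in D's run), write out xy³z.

220202010201

xy^3z = 2·20·20·20·10201 = 220202010201.
Reading y = 20 takes D from p6 back to p6, so after x·y·y·y the machine is still in p6, and z then leads to the accepting state p0. Hence 220202010201 ∈ L(D).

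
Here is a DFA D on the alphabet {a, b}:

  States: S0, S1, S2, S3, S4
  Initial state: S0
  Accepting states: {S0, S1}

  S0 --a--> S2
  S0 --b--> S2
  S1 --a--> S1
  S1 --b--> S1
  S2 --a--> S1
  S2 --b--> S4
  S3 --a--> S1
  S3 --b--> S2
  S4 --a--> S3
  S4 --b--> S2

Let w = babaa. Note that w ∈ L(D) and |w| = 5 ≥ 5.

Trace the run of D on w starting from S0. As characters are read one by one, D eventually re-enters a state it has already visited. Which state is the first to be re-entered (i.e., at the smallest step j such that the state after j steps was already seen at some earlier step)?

S1

State sequence: S0 -b-> S2 -a-> S1 -b-> S1 -a-> S1 -a-> S1
First repeat at step 3: S1 was already visited.

The earliest repeat is at step j = 3: D is in S1, which it already visited at step i = 2.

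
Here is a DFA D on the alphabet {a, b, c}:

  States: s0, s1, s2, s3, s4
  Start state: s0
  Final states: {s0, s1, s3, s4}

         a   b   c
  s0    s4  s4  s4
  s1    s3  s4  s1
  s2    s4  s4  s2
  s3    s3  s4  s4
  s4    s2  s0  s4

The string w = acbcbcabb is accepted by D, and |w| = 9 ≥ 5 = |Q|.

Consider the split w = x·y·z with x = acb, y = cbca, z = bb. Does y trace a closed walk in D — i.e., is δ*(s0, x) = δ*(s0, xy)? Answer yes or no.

no

Run of D on the first 7 characters of w = a c b c b c a:
  step 0: s0  (start)
  step 1: s4  (read a: s0→s4)
  step 2: s4  (read c: s4→s4)
  step 3: s0  (read b: s4→s0)
  step 4: s4  (read c: s0→s4)
  step 5: s0  (read b: s4→s0)
  step 6: s4  (read c: s0→s4)
  step 7: s2  (read a: s4→s2)

After x (step 3): s0. After xy (step 7): s2.
They differ (s0 ≠ s2), so y is not a cycle from the state after x; this split is not the one the pumping-lemma construction produces, and pumping y need not keep the string in L(D).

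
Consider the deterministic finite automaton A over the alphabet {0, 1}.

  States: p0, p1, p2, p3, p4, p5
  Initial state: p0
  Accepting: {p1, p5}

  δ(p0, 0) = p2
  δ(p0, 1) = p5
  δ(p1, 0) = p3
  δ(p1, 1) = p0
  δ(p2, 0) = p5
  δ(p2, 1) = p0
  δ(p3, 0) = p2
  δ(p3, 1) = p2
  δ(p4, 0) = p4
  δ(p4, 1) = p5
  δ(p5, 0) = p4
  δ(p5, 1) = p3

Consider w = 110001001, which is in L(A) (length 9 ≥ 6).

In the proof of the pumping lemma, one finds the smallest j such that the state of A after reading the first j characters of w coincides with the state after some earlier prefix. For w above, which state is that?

State sequence: p0 -1-> p5 -1-> p3 -0-> p2 -0-> p5 -0-> p4 -1-> p5 -0-> p4 -0-> p4 -1-> p5
First repeat at step 4: p5 was already visited.

The earliest repeat is at step j = 4: A is in p5, which it already visited at step i = 1.

p5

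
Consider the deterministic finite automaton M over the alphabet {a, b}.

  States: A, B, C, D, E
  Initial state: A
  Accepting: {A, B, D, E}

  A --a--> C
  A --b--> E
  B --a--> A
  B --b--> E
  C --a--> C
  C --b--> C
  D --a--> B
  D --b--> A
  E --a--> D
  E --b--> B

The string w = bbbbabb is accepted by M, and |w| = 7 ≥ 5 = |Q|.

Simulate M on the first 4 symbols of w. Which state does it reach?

B

State sequence: A -b-> E -b-> B -b-> E -b-> B

After reading 4 characters, M is in state B.
(This kind of state-tracing is the core of the pumping-lemma construction: with 5 states, pigeonhole forces a repeat within the first 5 steps.)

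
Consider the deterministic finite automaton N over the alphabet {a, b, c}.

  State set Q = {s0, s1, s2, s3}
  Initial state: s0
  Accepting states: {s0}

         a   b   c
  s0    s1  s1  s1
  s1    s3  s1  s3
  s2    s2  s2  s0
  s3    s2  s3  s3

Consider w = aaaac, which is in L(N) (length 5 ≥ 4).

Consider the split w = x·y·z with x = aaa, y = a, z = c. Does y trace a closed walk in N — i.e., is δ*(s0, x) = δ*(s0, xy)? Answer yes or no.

Run of N on the first 4 characters of w = a a a a:
  step 0: s0  (start)
  step 1: s1  (read a: s0→s1)
  step 2: s3  (read a: s1→s3)
  step 3: s2  (read a: s3→s2)
  step 4: s2  (read a: s2→s2)

After x (step 3): s2. After xy (step 4): s2.
They match, so y = a drives N around a cycle from s2 back to itself; pumping y any number of times keeps N in s2 before reading z, and xyⁱz ∈ L(N) for every i ≥ 0.

yes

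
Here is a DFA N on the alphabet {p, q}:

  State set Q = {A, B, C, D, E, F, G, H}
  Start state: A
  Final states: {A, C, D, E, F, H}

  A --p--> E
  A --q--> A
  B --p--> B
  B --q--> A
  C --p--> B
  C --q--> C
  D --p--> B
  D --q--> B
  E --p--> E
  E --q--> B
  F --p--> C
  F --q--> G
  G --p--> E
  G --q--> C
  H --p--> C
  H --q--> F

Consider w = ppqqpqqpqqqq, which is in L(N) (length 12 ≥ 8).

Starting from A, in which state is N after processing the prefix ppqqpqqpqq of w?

Run of N on the first 10 characters of w = p p q q p q q p q q:
  step 0: A  (start)
  step 1: E  (read p: A→E)
  step 2: E  (read p: E→E)
  step 3: B  (read q: E→B)
  step 4: A  (read q: B→A)
  step 5: E  (read p: A→E)
  step 6: B  (read q: E→B)
  step 7: A  (read q: B→A)
  step 8: E  (read p: A→E)
  step 9: B  (read q: E→B)
  step 10: A  (read q: B→A)

After reading 10 characters, N is in state A.
(This kind of state-tracing is the core of the pumping-lemma construction: with 8 states, pigeonhole forces a repeat within the first 8 steps.)

A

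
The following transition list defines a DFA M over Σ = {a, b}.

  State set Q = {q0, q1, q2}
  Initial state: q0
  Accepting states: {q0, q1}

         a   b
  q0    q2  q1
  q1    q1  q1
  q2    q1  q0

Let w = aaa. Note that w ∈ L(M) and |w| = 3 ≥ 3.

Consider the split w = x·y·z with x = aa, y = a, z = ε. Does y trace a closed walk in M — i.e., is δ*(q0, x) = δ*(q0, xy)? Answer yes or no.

Run of M on the first 3 characters of w = a a a:
  step 0: q0  (start)
  step 1: q2  (read a: q0→q2)
  step 2: q1  (read a: q2→q1)
  step 3: q1  (read a: q1→q1)

After x (step 2): q1. After xy (step 3): q1.
They match, so y = a drives M around a cycle from q1 back to itself; pumping y any number of times keeps M in q1 before reading z, and xyⁱz ∈ L(M) for every i ≥ 0.

yes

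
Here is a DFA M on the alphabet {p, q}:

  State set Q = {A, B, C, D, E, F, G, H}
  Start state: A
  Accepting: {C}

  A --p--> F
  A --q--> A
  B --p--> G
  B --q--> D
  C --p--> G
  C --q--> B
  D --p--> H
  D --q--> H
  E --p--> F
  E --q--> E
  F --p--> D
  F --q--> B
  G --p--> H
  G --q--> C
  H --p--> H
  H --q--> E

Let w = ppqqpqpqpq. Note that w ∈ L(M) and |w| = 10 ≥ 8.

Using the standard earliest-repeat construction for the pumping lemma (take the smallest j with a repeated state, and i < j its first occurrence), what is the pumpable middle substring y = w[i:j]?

pqqp

Run of M on w = p p q q p q p q p q:
  step 0: A  (start)
  step 1: F  (read p: A→F)
  step 2: D  (read p: F→D)
  step 3: H  (read q: D→H)
  step 4: E  (read q: H→E)
  step 5: F  (read p: E→F)   ← first repeat (F seen earlier)
  step 6: B  (read q: F→B)
  step 7: G  (read p: B→G)
  step 8: C  (read q: G→C)
  step 9: G  (read p: C→G)
  step 10: C  (read q: G→C)

So i = 1, j = 5, giving x = w[0:1] = p, y = w[1:5] = pqqp, z = w[5:10] = qpqpq.
Check: |xy| = 5 ≤ 8 and |y| = 4 ≥ 1. Reading y takes M from F back to F, so every xyⁱz is accepted.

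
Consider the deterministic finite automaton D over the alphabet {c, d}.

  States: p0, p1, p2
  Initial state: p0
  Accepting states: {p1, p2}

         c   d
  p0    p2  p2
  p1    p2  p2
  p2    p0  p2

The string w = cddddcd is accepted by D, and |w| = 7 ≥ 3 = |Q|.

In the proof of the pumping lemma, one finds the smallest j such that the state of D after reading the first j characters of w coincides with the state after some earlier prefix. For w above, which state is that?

Run of D on w = c d d d d c d:
  step 0: p0  (start)
  step 1: p2  (read c: p0→p2)
  step 2: p2  (read d: p2→p2)   ← first repeat (p2 seen earlier)
  step 3: p2  (read d: p2→p2)
  step 4: p2  (read d: p2→p2)
  step 5: p2  (read d: p2→p2)
  step 6: p0  (read c: p2→p0)
  step 7: p2  (read d: p0→p2)

The earliest repeat is at step j = 2: D is in p2, which it already visited at step i = 1.

p2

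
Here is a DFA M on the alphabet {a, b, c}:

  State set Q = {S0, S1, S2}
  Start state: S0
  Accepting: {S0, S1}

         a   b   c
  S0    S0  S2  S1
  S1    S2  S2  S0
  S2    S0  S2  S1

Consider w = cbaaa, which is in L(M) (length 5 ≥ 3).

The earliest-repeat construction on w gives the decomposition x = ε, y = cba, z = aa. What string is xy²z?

xy^2z = ε·cba·cba·aa = cbacbaaa.
Reading y = cba takes M from S0 back to S0, so after x·y·y the machine is still in S0, and z then leads to the accepting state S0. Hence cbacbaaa ∈ L(M).

cbacbaaa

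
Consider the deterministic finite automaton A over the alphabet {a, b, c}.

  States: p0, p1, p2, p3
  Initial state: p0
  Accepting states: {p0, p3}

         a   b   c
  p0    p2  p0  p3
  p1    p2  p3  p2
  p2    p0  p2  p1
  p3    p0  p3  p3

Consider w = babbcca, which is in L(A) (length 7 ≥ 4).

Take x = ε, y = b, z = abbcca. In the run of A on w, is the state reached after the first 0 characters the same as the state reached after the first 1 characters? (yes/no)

Run of A on the first 1 characters of w = b:
  step 0: p0  (start)
  step 1: p0  (read b: p0→p0)

After x (step 0): p0. After xy (step 1): p0.
They match, so y = b drives A around a cycle from p0 back to itself; pumping y any number of times keeps A in p0 before reading z, and xyⁱz ∈ L(A) for every i ≥ 0.

yes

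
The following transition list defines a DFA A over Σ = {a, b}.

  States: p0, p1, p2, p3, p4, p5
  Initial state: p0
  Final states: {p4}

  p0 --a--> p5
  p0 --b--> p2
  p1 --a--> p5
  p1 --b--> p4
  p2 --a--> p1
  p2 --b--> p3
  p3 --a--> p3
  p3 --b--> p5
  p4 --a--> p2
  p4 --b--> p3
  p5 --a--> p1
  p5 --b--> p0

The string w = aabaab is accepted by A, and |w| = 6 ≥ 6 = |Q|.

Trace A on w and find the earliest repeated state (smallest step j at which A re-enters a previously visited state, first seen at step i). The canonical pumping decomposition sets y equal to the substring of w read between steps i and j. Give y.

baa

Run of A on w = a a b a a b:
  step 0: p0  (start)
  step 1: p5  (read a: p0→p5)
  step 2: p1  (read a: p5→p1)
  step 3: p4  (read b: p1→p4)
  step 4: p2  (read a: p4→p2)
  step 5: p1  (read a: p2→p1)   ← first repeat (p1 seen earlier)
  step 6: p4  (read b: p1→p4)

So i = 2, j = 5, giving x = w[0:2] = aa, y = w[2:5] = baa, z = w[5:6] = b.
Check: |xy| = 5 ≤ 6 and |y| = 3 ≥ 1. Reading y takes A from p1 back to p1, so every xyⁱz is accepted.
Since A has 6 states, any run of length ≥ 6 visits 6+1 states, so by pigeonhole some state repeats within the first 6 steps — that repeat gives the pumpable loop.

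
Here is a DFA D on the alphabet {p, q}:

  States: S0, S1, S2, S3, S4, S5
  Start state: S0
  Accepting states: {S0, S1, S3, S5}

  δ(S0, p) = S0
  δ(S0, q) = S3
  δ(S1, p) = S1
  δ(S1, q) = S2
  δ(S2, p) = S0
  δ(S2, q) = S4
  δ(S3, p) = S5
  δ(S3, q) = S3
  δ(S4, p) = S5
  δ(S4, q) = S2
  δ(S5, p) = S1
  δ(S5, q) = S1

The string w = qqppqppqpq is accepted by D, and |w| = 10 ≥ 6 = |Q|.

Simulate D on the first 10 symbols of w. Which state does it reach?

Run of D on the first 10 characters of w = q q p p q p p q p q:
  step 0: S0  (start)
  step 1: S3  (read q: S0→S3)
  step 2: S3  (read q: S3→S3)
  step 3: S5  (read p: S3→S5)
  step 4: S1  (read p: S5→S1)
  step 5: S2  (read q: S1→S2)
  step 6: S0  (read p: S2→S0)
  step 7: S0  (read p: S0→S0)
  step 8: S3  (read q: S0→S3)
  step 9: S5  (read p: S3→S5)
  step 10: S1  (read q: S5→S1)

After reading 10 characters, D is in state S1.
(This kind of state-tracing is the core of the pumping-lemma construction: with 6 states, pigeonhole forces a repeat within the first 6 steps.)

S1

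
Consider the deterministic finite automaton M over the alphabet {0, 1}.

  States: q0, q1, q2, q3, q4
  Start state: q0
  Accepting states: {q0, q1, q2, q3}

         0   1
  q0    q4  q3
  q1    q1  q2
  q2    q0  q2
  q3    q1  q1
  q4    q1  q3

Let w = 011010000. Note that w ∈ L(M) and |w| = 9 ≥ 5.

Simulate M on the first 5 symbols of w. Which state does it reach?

Run of M on the first 5 characters of w = 0 1 1 0 1:
  step 0: q0  (start)
  step 1: q4  (read 0: q0→q4)
  step 2: q3  (read 1: q4→q3)
  step 3: q1  (read 1: q3→q1)
  step 4: q1  (read 0: q1→q1)
  step 5: q2  (read 1: q1→q2)

After reading 5 characters, M is in state q2.

q2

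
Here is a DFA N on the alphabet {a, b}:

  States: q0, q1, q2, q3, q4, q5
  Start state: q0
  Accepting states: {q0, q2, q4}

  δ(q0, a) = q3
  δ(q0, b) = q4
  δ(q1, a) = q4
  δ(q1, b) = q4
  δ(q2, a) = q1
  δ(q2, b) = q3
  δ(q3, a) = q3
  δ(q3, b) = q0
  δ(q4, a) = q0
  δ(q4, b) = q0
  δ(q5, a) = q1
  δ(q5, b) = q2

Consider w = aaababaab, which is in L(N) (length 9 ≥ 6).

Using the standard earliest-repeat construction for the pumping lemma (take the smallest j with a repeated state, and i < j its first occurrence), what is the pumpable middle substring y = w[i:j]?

a

State sequence: q0 -a-> q3 -a-> q3 -a-> q3 -b-> q0 -a-> q3 -b-> q0 -a-> q3 -a-> q3 -b-> q0
First repeat at step 2: q3 was already visited.

So i = 1, j = 2, giving x = w[0:1] = a, y = w[1:2] = a, z = w[2:9] = ababaab.
Check: |xy| = 2 ≤ 6 and |y| = 1 ≥ 1. Reading y takes N from q3 back to q3, so every xyⁱz is accepted.
Since N has 6 states, any run of length ≥ 6 visits 6+1 states, so by pigeonhole some state repeats within the first 6 steps — that repeat gives the pumpable loop.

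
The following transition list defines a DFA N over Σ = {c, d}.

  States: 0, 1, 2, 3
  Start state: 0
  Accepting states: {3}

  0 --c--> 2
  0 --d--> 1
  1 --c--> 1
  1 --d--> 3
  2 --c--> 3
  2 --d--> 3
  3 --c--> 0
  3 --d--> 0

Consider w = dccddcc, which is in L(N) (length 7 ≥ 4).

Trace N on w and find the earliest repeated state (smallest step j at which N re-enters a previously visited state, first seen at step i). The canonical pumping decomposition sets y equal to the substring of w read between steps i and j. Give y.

c

State sequence: 0 -d-> 1 -c-> 1 -c-> 1 -d-> 3 -d-> 0 -c-> 2 -c-> 3
First repeat at step 2: 1 was already visited.

So i = 1, j = 2, giving x = w[0:1] = d, y = w[1:2] = c, z = w[2:7] = cddcc.
Check: |xy| = 2 ≤ 4 and |y| = 1 ≥ 1. Reading y takes N from 1 back to 1, so every xyⁱz is accepted.
With |Q| = 4, pigeonhole forces a state repeat no later than step 4; the substring read between the first and second visits to that state can be pumped.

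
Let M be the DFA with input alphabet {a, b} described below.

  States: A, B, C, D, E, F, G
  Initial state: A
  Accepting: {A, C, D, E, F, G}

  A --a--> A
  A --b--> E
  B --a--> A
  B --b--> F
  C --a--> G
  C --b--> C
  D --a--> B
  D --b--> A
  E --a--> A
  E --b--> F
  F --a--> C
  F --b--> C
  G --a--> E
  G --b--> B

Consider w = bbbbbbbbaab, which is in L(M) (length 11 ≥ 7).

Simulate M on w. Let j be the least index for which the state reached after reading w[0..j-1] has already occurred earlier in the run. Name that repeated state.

Run of M on w = b b b b b b b b a a b:
  step 0: A  (start)
  step 1: E  (read b: A→E)
  step 2: F  (read b: E→F)
  step 3: C  (read b: F→C)
  step 4: C  (read b: C→C)   ← first repeat (C seen earlier)
  step 5: C  (read b: C→C)
  step 6: C  (read b: C→C)
  step 7: C  (read b: C→C)
  step 8: C  (read b: C→C)
  step 9: G  (read a: C→G)
  step 10: E  (read a: G→E)
  step 11: F  (read b: E→F)

The earliest repeat is at step j = 4: M is in C, which it already visited at step i = 3.

C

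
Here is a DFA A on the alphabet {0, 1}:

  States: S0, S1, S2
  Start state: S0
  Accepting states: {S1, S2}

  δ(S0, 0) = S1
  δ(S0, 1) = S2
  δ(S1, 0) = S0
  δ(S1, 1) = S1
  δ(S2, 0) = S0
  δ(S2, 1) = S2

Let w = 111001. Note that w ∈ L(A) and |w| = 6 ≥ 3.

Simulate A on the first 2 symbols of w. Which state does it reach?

Run of A on the first 2 characters of w = 1 1:
  step 0: S0  (start)
  step 1: S2  (read 1: S0→S2)
  step 2: S2  (read 1: S2→S2)

After reading 2 characters, A is in state S2.

S2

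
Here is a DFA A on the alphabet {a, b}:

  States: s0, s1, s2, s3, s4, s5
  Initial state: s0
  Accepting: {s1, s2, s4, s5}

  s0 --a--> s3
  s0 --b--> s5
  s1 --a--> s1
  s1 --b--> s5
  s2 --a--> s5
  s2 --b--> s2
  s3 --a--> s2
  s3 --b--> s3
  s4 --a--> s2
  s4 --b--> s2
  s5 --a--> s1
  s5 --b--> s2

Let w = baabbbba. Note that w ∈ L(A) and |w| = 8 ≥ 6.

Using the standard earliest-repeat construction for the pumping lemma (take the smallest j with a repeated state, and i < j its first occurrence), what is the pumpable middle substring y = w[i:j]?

a

State sequence: s0 -b-> s5 -a-> s1 -a-> s1 -b-> s5 -b-> s2 -b-> s2 -b-> s2 -a-> s5
First repeat at step 3: s1 was already visited.

So i = 2, j = 3, giving x = w[0:2] = ba, y = w[2:3] = a, z = w[3:8] = bbbba.
Check: |xy| = 3 ≤ 6 and |y| = 1 ≥ 1. Reading y takes A from s1 back to s1, so every xyⁱz is accepted.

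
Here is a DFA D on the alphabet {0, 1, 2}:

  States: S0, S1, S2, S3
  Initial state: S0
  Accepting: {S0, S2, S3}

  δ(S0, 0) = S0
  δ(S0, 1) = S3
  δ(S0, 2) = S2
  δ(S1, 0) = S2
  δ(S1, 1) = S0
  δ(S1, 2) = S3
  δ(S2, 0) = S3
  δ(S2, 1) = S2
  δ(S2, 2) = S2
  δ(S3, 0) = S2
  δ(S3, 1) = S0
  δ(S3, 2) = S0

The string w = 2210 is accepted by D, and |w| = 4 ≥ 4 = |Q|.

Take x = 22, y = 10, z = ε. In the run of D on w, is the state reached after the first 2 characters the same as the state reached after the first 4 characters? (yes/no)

no

State sequence: S0 -2-> S2 -2-> S2 -1-> S2 -0-> S3

After x (step 2): S2. After xy (step 4): S3.
They differ (S2 ≠ S3), so y is not a cycle from the state after x; this split is not the one the pumping-lemma construction produces, and pumping y need not keep the string in L(D).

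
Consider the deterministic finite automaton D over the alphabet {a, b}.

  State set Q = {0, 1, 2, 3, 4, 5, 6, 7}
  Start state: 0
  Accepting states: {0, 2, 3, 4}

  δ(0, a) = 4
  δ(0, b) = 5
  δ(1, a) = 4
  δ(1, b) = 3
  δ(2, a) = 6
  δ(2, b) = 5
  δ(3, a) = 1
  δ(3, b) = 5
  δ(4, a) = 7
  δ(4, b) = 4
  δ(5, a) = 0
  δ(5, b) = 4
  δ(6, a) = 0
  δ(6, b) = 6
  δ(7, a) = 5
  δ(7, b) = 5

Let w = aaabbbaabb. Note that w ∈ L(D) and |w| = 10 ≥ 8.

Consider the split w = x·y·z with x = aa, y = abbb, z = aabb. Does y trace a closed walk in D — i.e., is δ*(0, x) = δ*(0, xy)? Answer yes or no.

no

Run of D on the first 6 characters of w = a a a b b b:
  step 0: 0  (start)
  step 1: 4  (read a: 0→4)
  step 2: 7  (read a: 4→7)
  step 3: 5  (read a: 7→5)
  step 4: 4  (read b: 5→4)
  step 5: 4  (read b: 4→4)
  step 6: 4  (read b: 4→4)

After x (step 2): 7. After xy (step 6): 4.
They differ (7 ≠ 4), so y is not a cycle from the state after x; this split is not the one the pumping-lemma construction produces, and pumping y need not keep the string in L(D).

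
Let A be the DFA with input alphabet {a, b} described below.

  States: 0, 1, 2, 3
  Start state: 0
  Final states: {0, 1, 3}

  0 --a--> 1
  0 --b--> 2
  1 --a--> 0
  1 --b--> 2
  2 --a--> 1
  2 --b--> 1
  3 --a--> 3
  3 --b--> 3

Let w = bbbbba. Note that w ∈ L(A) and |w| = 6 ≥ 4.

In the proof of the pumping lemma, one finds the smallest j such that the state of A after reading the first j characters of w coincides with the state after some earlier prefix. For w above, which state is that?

Run of A on w = b b b b b a:
  step 0: 0  (start)
  step 1: 2  (read b: 0→2)
  step 2: 1  (read b: 2→1)
  step 3: 2  (read b: 1→2)   ← first repeat (2 seen earlier)
  step 4: 1  (read b: 2→1)
  step 5: 2  (read b: 1→2)
  step 6: 1  (read a: 2→1)

The earliest repeat is at step j = 3: A is in 2, which it already visited at step i = 1.
Since A has 4 states, any run of length ≥ 4 visits 4+1 states, so by pigeonhole some state repeats within the first 4 steps — that repeat gives the pumpable loop.

2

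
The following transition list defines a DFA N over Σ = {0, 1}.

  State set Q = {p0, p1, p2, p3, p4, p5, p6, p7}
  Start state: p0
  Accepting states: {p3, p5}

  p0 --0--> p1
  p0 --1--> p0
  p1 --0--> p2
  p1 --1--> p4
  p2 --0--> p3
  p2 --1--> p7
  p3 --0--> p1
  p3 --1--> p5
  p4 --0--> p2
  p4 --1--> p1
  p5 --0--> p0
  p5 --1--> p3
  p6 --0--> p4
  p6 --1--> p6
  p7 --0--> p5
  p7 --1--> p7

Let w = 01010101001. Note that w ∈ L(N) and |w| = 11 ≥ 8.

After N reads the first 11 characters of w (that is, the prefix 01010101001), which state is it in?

Run of N on the first 11 characters of w = 0 1 0 1 0 1 0 1 0 0 1:
  step 0: p0  (start)
  step 1: p1  (read 0: p0→p1)
  step 2: p4  (read 1: p1→p4)
  step 3: p2  (read 0: p4→p2)
  step 4: p7  (read 1: p2→p7)
  step 5: p5  (read 0: p7→p5)
  step 6: p3  (read 1: p5→p3)
  step 7: p1  (read 0: p3→p1)
  step 8: p4  (read 1: p1→p4)
  step 9: p2  (read 0: p4→p2)
  step 10: p3  (read 0: p2→p3)
  step 11: p5  (read 1: p3→p5)

After reading 11 characters, N is in state p5.

p5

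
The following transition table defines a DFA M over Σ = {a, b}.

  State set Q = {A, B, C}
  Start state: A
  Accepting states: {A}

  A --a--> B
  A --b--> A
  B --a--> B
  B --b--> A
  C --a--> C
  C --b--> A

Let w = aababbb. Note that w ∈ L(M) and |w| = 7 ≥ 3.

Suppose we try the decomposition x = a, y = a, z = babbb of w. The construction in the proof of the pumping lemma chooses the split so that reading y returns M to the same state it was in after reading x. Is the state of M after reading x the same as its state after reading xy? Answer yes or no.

Run of M on the first 2 characters of w = a a:
  step 0: A  (start)
  step 1: B  (read a: A→B)
  step 2: B  (read a: B→B)

After x (step 1): B. After xy (step 2): B.
They match, so y = a drives M around a cycle from B back to itself; pumping y any number of times keeps M in B before reading z, and xyⁱz ∈ L(M) for every i ≥ 0.

yes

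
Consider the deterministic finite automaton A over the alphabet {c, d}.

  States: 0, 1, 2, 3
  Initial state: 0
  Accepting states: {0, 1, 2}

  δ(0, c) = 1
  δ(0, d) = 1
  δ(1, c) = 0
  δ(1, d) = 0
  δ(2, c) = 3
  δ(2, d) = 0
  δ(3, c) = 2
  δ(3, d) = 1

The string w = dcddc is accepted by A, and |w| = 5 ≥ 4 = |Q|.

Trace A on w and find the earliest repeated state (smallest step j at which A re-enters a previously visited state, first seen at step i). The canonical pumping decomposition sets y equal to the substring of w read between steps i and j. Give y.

State sequence: 0 -d-> 1 -c-> 0 -d-> 1 -d-> 0 -c-> 1
First repeat at step 2: 0 was already visited.

So i = 0, j = 2, giving x = w[0:0] = ε, y = w[0:2] = dc, z = w[2:5] = ddc.
Check: |xy| = 2 ≤ 4 and |y| = 2 ≥ 1. Reading y takes A from 0 back to 0, so every xyⁱz is accepted.
Pumping length from the standard proof: p = 4 (the number of states). The repeated state found above gives |xy| = j ≤ 4 and |y| = j − i ≥ 1.

dc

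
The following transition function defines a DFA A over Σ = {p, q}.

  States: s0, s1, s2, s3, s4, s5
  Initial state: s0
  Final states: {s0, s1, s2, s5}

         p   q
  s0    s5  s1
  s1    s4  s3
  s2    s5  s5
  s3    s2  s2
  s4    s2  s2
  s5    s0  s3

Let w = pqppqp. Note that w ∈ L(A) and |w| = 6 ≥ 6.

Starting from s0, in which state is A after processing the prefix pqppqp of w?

State sequence: s0 -p-> s5 -q-> s3 -p-> s2 -p-> s5 -q-> s3 -p-> s2

After reading 6 characters, A is in state s2.
(This kind of state-tracing is the core of the pumping-lemma construction: with 6 states, pigeonhole forces a repeat within the first 6 steps.)

s2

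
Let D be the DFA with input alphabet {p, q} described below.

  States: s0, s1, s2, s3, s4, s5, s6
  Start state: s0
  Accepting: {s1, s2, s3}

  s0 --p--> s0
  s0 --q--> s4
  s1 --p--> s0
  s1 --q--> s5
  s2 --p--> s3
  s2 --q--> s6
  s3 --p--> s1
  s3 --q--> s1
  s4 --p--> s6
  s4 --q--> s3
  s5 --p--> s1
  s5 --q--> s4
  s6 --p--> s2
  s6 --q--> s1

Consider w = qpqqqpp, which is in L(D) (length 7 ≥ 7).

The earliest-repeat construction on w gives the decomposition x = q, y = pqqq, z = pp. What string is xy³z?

xy^3z = q·pqqq·pqqq·pqqq·pp = qpqqqpqqqpqqqpp.
Reading y = pqqq takes D from s4 back to s4, so after x·y·y·y the machine is still in s4, and z then leads to the accepting state s2. Hence qpqqqpqqqpqqqpp ∈ L(D).

qpqqqpqqqpqqqpp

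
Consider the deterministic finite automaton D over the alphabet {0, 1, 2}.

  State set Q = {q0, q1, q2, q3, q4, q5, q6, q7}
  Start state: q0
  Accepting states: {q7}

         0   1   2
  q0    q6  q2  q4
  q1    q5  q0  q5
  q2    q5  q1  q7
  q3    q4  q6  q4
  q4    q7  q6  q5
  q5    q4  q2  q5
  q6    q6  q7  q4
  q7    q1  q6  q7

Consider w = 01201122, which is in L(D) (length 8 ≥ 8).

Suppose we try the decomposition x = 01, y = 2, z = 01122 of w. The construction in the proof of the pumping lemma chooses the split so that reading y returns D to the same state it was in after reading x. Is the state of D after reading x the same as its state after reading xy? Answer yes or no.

State sequence: q0 -0-> q6 -1-> q7 -2-> q7

After x (step 2): q7. After xy (step 3): q7.
They match, so y = 2 drives D around a cycle from q7 back to itself; pumping y any number of times keeps D in q7 before reading z, and xyⁱz ∈ L(D) for every i ≥ 0.

yes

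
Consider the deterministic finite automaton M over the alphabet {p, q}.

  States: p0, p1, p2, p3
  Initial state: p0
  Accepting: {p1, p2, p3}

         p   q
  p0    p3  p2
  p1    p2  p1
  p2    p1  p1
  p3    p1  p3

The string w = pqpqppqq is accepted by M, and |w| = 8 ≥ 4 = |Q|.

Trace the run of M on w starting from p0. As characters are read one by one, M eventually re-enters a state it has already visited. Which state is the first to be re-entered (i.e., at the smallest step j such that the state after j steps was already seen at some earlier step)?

p3

Run of M on w = p q p q p p q q:
  step 0: p0  (start)
  step 1: p3  (read p: p0→p3)
  step 2: p3  (read q: p3→p3)   ← first repeat (p3 seen earlier)
  step 3: p1  (read p: p3→p1)
  step 4: p1  (read q: p1→p1)
  step 5: p2  (read p: p1→p2)
  step 6: p1  (read p: p2→p1)
  step 7: p1  (read q: p1→p1)
  step 8: p1  (read q: p1→p1)

The earliest repeat is at step j = 2: M is in p3, which it already visited at step i = 1.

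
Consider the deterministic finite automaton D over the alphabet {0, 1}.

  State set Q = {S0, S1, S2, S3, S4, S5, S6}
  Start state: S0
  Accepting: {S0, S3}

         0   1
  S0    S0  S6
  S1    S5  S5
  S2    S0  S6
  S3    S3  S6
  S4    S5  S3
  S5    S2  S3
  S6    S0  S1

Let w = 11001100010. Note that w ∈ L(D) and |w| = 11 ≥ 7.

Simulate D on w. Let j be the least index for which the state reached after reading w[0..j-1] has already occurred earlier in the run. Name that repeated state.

Run of D on w = 1 1 0 0 1 1 0 0 0 1 0:
  step 0: S0  (start)
  step 1: S6  (read 1: S0→S6)
  step 2: S1  (read 1: S6→S1)
  step 3: S5  (read 0: S1→S5)
  step 4: S2  (read 0: S5→S2)
  step 5: S6  (read 1: S2→S6)   ← first repeat (S6 seen earlier)
  step 6: S1  (read 1: S6→S1)
  step 7: S5  (read 0: S1→S5)
  step 8: S2  (read 0: S5→S2)
  step 9: S0  (read 0: S2→S0)
  step 10: S6  (read 1: S0→S6)
  step 11: S0  (read 0: S6→S0)

The earliest repeat is at step j = 5: D is in S6, which it already visited at step i = 1.
Since D has 7 states, any run of length ≥ 7 visits 7+1 states, so by pigeonhole some state repeats within the first 7 steps — that repeat gives the pumpable loop.

S6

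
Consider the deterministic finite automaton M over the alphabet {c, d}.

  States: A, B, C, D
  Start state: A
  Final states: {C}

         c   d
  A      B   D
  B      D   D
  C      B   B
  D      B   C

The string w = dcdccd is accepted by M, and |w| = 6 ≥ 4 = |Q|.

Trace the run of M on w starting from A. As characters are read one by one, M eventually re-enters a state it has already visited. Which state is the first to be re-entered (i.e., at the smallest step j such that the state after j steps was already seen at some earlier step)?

D

State sequence: A -d-> D -c-> B -d-> D -c-> B -c-> D -d-> C
First repeat at step 3: D was already visited.

The earliest repeat is at step j = 3: M is in D, which it already visited at step i = 1.
With |Q| = 4, pigeonhole forces a state repeat no later than step 4; the substring read between the first and second visits to that state can be pumped.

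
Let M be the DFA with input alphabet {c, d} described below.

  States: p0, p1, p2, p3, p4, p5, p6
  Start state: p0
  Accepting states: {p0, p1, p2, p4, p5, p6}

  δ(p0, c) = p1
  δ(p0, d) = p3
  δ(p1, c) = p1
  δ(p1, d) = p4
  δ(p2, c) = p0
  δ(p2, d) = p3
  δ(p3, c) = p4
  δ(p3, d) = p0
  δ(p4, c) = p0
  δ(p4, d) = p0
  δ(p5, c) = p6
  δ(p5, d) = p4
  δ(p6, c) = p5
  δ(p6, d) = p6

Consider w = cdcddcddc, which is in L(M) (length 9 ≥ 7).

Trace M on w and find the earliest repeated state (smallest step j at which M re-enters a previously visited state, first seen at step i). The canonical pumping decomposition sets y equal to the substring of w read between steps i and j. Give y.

cdc

State sequence: p0 -c-> p1 -d-> p4 -c-> p0 -d-> p3 -d-> p0 -c-> p1 -d-> p4 -d-> p0 -c-> p1
First repeat at step 3: p0 was already visited.

So i = 0, j = 3, giving x = w[0:0] = ε, y = w[0:3] = cdc, z = w[3:9] = ddcddc.
Check: |xy| = 3 ≤ 7 and |y| = 3 ≥ 1. Reading y takes M from p0 back to p0, so every xyⁱz is accepted.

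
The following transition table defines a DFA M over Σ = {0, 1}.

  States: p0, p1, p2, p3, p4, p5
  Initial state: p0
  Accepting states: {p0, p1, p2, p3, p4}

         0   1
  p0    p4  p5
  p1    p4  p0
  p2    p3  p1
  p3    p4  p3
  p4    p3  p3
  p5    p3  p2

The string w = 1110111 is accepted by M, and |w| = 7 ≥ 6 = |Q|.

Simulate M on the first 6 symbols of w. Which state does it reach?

p3

State sequence: p0 -1-> p5 -1-> p2 -1-> p1 -0-> p4 -1-> p3 -1-> p3

After reading 6 characters, M is in state p3.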